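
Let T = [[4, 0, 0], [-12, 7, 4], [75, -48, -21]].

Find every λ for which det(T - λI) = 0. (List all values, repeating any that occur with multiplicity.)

-9, -5, 4

The characteristic polynomial is p(μ) = det(μI - T).
Expanding the 3×3 determinant: p(μ) = μ^3 + 10μ^2 - 11μ - 180.
Rational-root test: μ = 4 gives p(4) = 0.
Factor out (μ - 4): p(μ) = (μ - 4)·(μ^2 + 14μ + 45).
The quadratic factors as (μ + 9)·(μ + 5).
Eigenvalues: -9, -5, 4.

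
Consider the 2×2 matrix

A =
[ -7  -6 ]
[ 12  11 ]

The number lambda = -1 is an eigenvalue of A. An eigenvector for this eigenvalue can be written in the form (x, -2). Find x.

We need (A + 1I)v = 0.
A + 1I = [[-6, -6], [12, 12]].
Row 1: (-6)·x + (-6)·-2 = 0
Row 2: (12)·x + (12)·-2 = 0
Solving gives x = 2.
Check: A·(2, -2) = (-2, 2) = -1·(2, -2).

2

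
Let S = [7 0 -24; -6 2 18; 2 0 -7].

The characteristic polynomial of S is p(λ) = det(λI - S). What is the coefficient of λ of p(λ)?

-1

p(λ) = λ^3 - 2λ^2 - λ + 2.
The coefficient of λ is -1.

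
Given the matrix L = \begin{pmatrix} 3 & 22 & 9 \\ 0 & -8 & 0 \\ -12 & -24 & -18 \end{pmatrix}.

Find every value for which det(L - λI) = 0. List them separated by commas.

-9, -8, -6

The characteristic polynomial is p(lambda) = det(lambda·I - L).
Expanding the 3×3 determinant: p(lambda) = lambda^3 + 23·lambda^2 + 174·lambda + 432.
Try lambda = -6: p(-6) = 0, so -6 is a root.
Factor out (lambda + 6): p(lambda) = (lambda + 6)·(lambda^2 + 17·lambda + 72).
The quadratic factors as (lambda + 9)·(lambda + 8).
Eigenvalues: -9, -8, -6.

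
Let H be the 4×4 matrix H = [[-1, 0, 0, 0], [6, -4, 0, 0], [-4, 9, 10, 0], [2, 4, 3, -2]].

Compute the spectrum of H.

-4, -2, -1, 10

H is lower triangular, so its eigenvalues are the diagonal entries.
Diagonal: -1, -4, 10, -2.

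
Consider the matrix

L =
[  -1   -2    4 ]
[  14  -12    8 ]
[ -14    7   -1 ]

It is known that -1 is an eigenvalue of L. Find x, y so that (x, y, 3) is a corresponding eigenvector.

We need (L + 1I)v = 0.
L + 1I = [[0, -2, 4], [14, -11, 8], [-14, 7, 0]].
Row 1: (0)·x + (-2)·y + (4)·3 = 0
Row 2: (14)·x + (-11)·y + (8)·3 = 0
Row 3: (-14)·x + (7)·y + (0)·3 = 0
Solving gives x = 3, y = 6.
Check: L·(3, 6, 3) = (-3, -6, -3) = -1·(3, 6, 3).

3, 6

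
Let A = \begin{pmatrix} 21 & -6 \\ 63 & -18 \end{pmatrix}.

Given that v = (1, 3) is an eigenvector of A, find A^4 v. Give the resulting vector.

(81, 243)

First find the eigenvalue: Av = (3, 9) = 3·(1, 3), so λ = 3.
Then A^4 v = λ^4·v = 3^4·(1, 3) = 81·(1, 3) = (81, 243).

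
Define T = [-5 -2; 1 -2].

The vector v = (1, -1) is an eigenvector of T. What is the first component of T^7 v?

First find the eigenvalue: Tv = (-3, 3) = -3·(1, -1), so λ = -3.
Then T^7 v = λ^7·v = (-3)^7·(1, -1) = -2187·(1, -1) = (-2187, 2187).

-2187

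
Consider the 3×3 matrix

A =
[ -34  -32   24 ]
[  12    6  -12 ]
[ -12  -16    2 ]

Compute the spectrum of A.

The characteristic polynomial is p(λ) = det(λI - A).
Cofactor expansion gives p(λ) = λ^3 + 26λ^2 + 220λ + 600.
Try λ = -10: p(-10) = 0, so -10 is a root.
Factor out (λ + 10): p(λ) = (λ + 10)·(λ^2 + 16λ + 60).
The quadratic factors as (λ + 10)·(λ + 6).
Eigenvalues: -10, -10, -6.

-10, -10, -6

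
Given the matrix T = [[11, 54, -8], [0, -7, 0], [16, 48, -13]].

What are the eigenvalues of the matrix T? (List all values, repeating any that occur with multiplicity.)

-7, -5, 3

The characteristic polynomial is p(λ) = det(λI - T).
Cofactor expansion gives p(λ) = λ^3 + 9λ^2 - λ - 105.
Try λ = 3: p(3) = 0, so 3 is a root.
Dividing by (λ - 3) leaves λ^2 + 12λ + 35.
The quadratic factors as (λ + 7)·(λ + 5).
Eigenvalues: -7, -5, 3.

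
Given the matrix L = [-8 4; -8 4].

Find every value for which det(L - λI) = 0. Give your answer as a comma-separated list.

det(L - tI) = (-8 - t)(4 - t) - (4)·(-8) = t^2 + 4t.
This factors as (t + 4)·t = 0.
Eigenvalues: -4, 0.

-4, 0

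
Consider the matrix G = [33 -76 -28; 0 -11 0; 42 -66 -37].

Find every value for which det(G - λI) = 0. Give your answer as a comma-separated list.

Set up det(rI - G) = 0.
Expanding along the first row, p(r) = r^3 + 15r^2 - r - 495.
Rational-root test: r = 5 gives p(5) = 0.
Factor out (r - 5): p(r) = (r - 5)·(r^2 + 20r + 99).
The quadratic factors as (r + 11)·(r + 9).
Eigenvalues: -11, -9, 5.

-11, -9, 5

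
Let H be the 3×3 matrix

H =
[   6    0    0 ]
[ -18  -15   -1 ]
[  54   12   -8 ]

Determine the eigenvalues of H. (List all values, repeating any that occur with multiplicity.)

-12, -11, 6

Set up det(sI - H) = 0.
Expanding along the first row, p(s) = s^3 + 17s^2 - 6s - 792.
Rational-root test: s = -11 gives p(-11) = 0.
Dividing by (s + 11) leaves s^2 + 6s - 72.
The quadratic factors as (s + 12)·(s - 6).
Eigenvalues: -12, -11, 6.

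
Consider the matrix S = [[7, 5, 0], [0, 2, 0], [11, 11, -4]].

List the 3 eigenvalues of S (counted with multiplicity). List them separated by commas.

Compute the characteristic polynomial p(λ) = det(λI - S).
Cofactor expansion gives p(λ) = λ^3 - 5λ^2 - 22λ + 56.
Try λ = -4: p(-4) = 0, so -4 is a root.
Factor out (λ + 4): p(λ) = (λ + 4)·(λ^2 - 9λ + 14).
The quadratic factors as (λ - 2)·(λ - 7).
Eigenvalues: -4, 2, 7.

-4, 2, 7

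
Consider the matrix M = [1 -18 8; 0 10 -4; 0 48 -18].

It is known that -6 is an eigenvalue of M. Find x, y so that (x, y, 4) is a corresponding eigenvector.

-2, 1

We need (M + 6I)v = 0.
M + 6I = [[7, -18, 8], [0, 16, -4], [0, 48, -12]].
Row 1: (7)·x + (-18)·y + (8)·4 = 0
Row 2: (0)·x + (16)·y + (-4)·4 = 0
Row 3: (0)·x + (48)·y + (-12)·4 = 0
Solving gives x = -2, y = 1.
Check: M·(-2, 1, 4) = (12, -6, -24) = -6·(-2, 1, 4).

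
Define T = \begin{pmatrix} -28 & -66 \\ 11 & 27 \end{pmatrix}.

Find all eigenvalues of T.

det(T - μI) = (-28 - μ)(27 - μ) - (-66)·(11) = μ^2 + μ - 30.
This factors as (μ + 6)·(μ - 5) = 0.
Eigenvalues: -6, 5.

-6, 5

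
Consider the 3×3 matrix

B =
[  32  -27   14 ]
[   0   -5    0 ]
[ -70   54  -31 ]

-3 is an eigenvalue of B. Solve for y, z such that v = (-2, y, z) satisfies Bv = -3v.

We need (B + 3I)v = 0.
B + 3I = [[35, -27, 14], [0, -2, 0], [-70, 54, -28]].
Row 1: (35)·-2 + (-27)·y + (14)·z = 0
Row 2: (0)·-2 + (-2)·y + (0)·z = 0
Row 3: (-70)·-2 + (54)·y + (-28)·z = 0
Solving gives y = 0, z = 5.
Check: B·(-2, 0, 5) = (6, 0, -15) = -3·(-2, 0, 5).

0, 5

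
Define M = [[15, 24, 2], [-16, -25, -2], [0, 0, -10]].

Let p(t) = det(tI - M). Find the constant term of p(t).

p(t) = t^3 + 20t^2 + 109t + 90.
The constant term is 90.

90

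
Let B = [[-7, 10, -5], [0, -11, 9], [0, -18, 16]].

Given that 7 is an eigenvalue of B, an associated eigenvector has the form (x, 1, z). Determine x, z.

0, 2

We need (B - 7I)v = 0.
B - 7I = [[-14, 10, -5], [0, -18, 9], [0, -18, 9]].
Row 1: (-14)·x + (10)·1 + (-5)·z = 0
Row 2: (0)·x + (-18)·1 + (9)·z = 0
Row 3: (0)·x + (-18)·1 + (9)·z = 0
Solving gives x = 0, z = 2.
Check: B·(0, 1, 2) = (0, 7, 14) = 7·(0, 1, 2).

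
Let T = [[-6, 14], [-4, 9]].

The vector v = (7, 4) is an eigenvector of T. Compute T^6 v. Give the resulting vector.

(448, 256)

First find the eigenvalue: Tv = (14, 8) = 2·(7, 4), so λ = 2.
Then T^6 v = λ^6·v = 2^6·(7, 4) = 64·(7, 4) = (448, 256).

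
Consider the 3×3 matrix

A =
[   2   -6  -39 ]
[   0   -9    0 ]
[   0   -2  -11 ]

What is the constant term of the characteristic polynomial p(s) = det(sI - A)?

p(0) = det(0·I − A) = det(−A) = (−1)^3·det(A).
det(A) = 198, so p(0) = -198.

-198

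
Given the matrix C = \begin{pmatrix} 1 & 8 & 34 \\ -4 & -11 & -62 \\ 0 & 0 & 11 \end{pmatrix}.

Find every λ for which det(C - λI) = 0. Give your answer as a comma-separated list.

The characteristic polynomial is p(r) = det(rI - C).
Expanding along the first row, p(r) = r^3 - r^2 - 89r - 231.
Try r = -7: p(-7) = 0, so -7 is a root.
Dividing by (r + 7) leaves r^2 - 8r - 33.
The quadratic factors as (r + 3)·(r - 11).
Eigenvalues: -7, -3, 11.

-7, -3, 11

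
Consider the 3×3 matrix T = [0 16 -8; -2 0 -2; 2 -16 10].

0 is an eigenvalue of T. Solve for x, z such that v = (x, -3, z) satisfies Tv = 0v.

We need (T)v = 0.
T = [[0, 16, -8], [-2, 0, -2], [2, -16, 10]].
Row 1: (0)·x + (16)·-3 + (-8)·z = 0
Row 2: (-2)·x + (0)·-3 + (-2)·z = 0
Row 3: (2)·x + (-16)·-3 + (10)·z = 0
Solving gives x = 6, z = -6.
Check: T·(6, -3, -6) = (0, 0, 0) = 0·(6, -3, -6).

6, -6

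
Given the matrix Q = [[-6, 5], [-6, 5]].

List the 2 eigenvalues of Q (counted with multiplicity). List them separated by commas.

det(Q - λI) = (-6 - λ)(5 - λ) - (5)·(-6) = λ^2 + λ.
This factors as (λ + 1)·λ = 0.
Eigenvalues: -1, 0.

-1, 0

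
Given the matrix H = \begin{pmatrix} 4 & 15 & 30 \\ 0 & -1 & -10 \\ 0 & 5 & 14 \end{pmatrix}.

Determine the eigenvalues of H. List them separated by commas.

4, 4, 9

The characteristic polynomial is p(lambda) = det(lambda·I - H).
Cofactor expansion gives p(lambda) = lambda^3 - 17·lambda^2 + 88·lambda - 144.
Rational-root test: lambda = 9 gives p(9) = 0.
Factor out (lambda - 9): p(lambda) = (lambda - 9)·(lambda^2 - 8·lambda + 16).
The quadratic factor is (lambda - 4)^2.
Eigenvalues: 4, 4, 9.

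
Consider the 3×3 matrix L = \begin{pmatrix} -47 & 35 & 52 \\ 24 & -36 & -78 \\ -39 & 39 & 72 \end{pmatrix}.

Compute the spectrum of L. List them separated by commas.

-12, -6, 7

Compute the characteristic polynomial p(r) = det(rI - L).
Expanding along the first row, p(r) = r^3 + 11r^2 - 54r - 504.
Rational-root test: r = 7 gives p(7) = 0.
Factor out (r - 7): p(r) = (r - 7)·(r^2 + 18r + 72).
The quadratic factors as (r + 12)·(r + 6).
Eigenvalues: -12, -6, 7.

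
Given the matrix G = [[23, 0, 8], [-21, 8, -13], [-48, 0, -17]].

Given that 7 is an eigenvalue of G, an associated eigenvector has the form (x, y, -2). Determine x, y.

We need (G - 7I)v = 0.
G - 7I = [[16, 0, 8], [-21, 1, -13], [-48, 0, -24]].
Row 1: (16)·x + (0)·y + (8)·-2 = 0
Row 2: (-21)·x + (1)·y + (-13)·-2 = 0
Row 3: (-48)·x + (0)·y + (-24)·-2 = 0
Solving gives x = 1, y = -5.
Check: G·(1, -5, -2) = (7, -35, -14) = 7·(1, -5, -2).

1, -5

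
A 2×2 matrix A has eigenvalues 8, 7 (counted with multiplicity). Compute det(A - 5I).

6

If A has eigenvalues 8, 7, then A - 5I has eigenvalues 3, 2.
det(A - 5I) = (3) · (2) = 6.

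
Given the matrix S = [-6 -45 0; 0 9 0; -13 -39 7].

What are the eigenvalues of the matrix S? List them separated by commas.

-6, 7, 9

Compute the characteristic polynomial p(μ) = det(μI - S).
Expanding the 3×3 determinant: p(μ) = μ^3 - 10μ^2 - 33μ + 378.
Since p(7) = 0, μ = 7 is a root.
Dividing by (μ - 7) leaves μ^2 - 3μ - 54.
The quadratic factors as (μ + 6)·(μ - 9).
Eigenvalues: -6, 7, 9.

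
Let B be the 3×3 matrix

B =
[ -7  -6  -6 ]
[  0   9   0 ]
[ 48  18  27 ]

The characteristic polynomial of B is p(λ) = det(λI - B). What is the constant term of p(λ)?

p(λ) = λ^3 - 29λ^2 + 279λ - 891.
The constant term is -891.

-891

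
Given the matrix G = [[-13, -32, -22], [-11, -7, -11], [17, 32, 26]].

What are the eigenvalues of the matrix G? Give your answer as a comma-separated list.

-7, 4, 9

Compute the characteristic polynomial p(μ) = det(μI - G).
Expanding along the first row, p(μ) = μ^3 - 6μ^2 - 55μ + 252.
Rational-root test: μ = -7 gives p(-7) = 0.
Factor out (μ + 7): p(μ) = (μ + 7)·(μ^2 - 13μ + 36).
The quadratic factors as (μ - 4)·(μ - 9).
Eigenvalues: -7, 4, 9.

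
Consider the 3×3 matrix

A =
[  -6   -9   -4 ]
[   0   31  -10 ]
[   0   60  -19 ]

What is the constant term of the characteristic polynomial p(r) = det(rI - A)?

p(0) = det(0·I − A) = det(−A) = (−1)^3·det(A).
det(A) = -66, so p(0) = 66.

66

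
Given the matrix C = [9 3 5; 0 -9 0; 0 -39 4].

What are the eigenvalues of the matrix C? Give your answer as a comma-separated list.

-9, 4, 9

Set up det(lambda·I - C) = 0.
Expanding along the first row, p(lambda) = lambda^3 - 4·lambda^2 - 81·lambda + 324.
Rational-root test: lambda = -9 gives p(-9) = 0.
Dividing by (lambda + 9) leaves lambda^2 - 13·lambda + 36.
The quadratic factors as (lambda - 4)·(lambda - 9).
Eigenvalues: -9, 4, 9.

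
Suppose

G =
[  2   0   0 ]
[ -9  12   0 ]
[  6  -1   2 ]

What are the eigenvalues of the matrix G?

2, 2, 12

G is lower triangular, so its eigenvalues are the diagonal entries.
Diagonal: 2, 12, 2.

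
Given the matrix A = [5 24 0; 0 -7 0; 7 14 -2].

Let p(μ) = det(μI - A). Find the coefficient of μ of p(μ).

-31

p(μ) = μ^3 + 4μ^2 - 31μ - 70.
The coefficient of μ is -31.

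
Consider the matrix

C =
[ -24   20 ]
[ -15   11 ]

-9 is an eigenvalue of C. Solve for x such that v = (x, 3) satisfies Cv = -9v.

We need (C + 9I)v = 0.
C + 9I = [[-15, 20], [-15, 20]].
Row 1: (-15)·x + (20)·3 = 0
Row 2: (-15)·x + (20)·3 = 0
Solving gives x = 4.
Check: C·(4, 3) = (-36, -27) = -9·(4, 3).

4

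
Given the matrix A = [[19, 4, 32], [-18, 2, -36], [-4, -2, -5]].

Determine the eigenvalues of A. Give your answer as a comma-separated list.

2, 3, 11

Set up det(lambda·I - A) = 0.
Cofactor expansion gives p(lambda) = lambda^3 - 16·lambda^2 + 61·lambda - 66.
Since p(11) = 0, lambda = 11 is a root.
Factor out (lambda - 11): p(lambda) = (lambda - 11)·(lambda^2 - 5·lambda + 6).
The quadratic factors as (lambda - 2)·(lambda - 3).
Eigenvalues: 2, 3, 11.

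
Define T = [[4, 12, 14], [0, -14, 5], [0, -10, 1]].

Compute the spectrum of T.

Set up det(tI - T) = 0.
Expanding along the first row, p(t) = t^3 + 9t^2 - 16t - 144.
Since p(-9) = 0, t = -9 is a root.
Factor out (t + 9): p(t) = (t + 9)·(t^2 - 16).
The quadratic factors as (t + 4)·(t - 4).
Eigenvalues: -9, -4, 4.

-9, -4, 4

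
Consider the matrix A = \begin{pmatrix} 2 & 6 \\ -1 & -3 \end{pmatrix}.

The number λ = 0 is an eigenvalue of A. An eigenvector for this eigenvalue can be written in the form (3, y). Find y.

-1

We need (A)v = 0.
A = [[2, 6], [-1, -3]].
Row 1: (2)·3 + (6)·y = 0
Row 2: (-1)·3 + (-3)·y = 0
Solving gives y = -1.
Check: A·(3, -1) = (0, 0) = 0·(3, -1).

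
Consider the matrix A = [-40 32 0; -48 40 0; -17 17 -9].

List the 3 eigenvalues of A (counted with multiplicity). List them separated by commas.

-9, -8, 8

Set up det(λI - A) = 0.
Cofactor expansion gives p(λ) = λ^3 + 9λ^2 - 64λ - 576.
Since p(-8) = 0, λ = -8 is a root.
Dividing by (λ + 8) leaves λ^2 + λ - 72.
The quadratic factors as (λ + 9)·(λ - 8).
Eigenvalues: -9, -8, 8.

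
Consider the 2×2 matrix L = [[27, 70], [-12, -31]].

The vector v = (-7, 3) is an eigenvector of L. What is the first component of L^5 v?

First find the eigenvalue: Lv = (21, -9) = -3·(-7, 3), so λ = -3.
Then L^5 v = λ^5·v = (-3)^5·(-7, 3) = -243·(-7, 3) = (1701, -729).

1701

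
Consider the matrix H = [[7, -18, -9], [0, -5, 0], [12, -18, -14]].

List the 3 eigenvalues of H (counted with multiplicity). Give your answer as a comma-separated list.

-5, -5, -2

Compute the characteristic polynomial p(λ) = det(λI - H).
Expanding the 3×3 determinant: p(λ) = λ^3 + 12λ^2 + 45λ + 50.
Since p(-2) = 0, λ = -2 is a root.
Factor out (λ + 2): p(λ) = (λ + 2)·(λ^2 + 10λ + 25).
The quadratic factor is (λ + 5)^2.
Eigenvalues: -5, -5, -2.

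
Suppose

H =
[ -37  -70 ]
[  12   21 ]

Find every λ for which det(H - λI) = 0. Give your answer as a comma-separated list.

det(H - sI) = (-37 - s)(21 - s) - (-70)·(12) = s^2 + 16s + 63.
This factors as (s + 9)·(s + 7) = 0.
Eigenvalues: -9, -7.

-9, -7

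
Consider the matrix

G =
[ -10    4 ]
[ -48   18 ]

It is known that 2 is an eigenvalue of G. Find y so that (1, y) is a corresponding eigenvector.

3

We need (G - 2I)v = 0.
G - 2I = [[-12, 4], [-48, 16]].
Row 1: (-12)·1 + (4)·y = 0
Row 2: (-48)·1 + (16)·y = 0
Solving gives y = 3.
Check: G·(1, 3) = (2, 6) = 2·(1, 3).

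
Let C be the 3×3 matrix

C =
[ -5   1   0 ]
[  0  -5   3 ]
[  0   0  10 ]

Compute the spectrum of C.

C is upper triangular, so its eigenvalues are the diagonal entries.
Diagonal: -5, -5, 10.

-5, -5, 10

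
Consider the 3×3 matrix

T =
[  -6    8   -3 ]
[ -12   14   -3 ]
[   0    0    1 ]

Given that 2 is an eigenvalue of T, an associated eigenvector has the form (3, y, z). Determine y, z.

3, 0

We need (T - 2I)v = 0.
T - 2I = [[-8, 8, -3], [-12, 12, -3], [0, 0, -1]].
Row 1: (-8)·3 + (8)·y + (-3)·z = 0
Row 2: (-12)·3 + (12)·y + (-3)·z = 0
Row 3: (0)·3 + (0)·y + (-1)·z = 0
Solving gives y = 3, z = 0.
Check: T·(3, 3, 0) = (6, 6, 0) = 2·(3, 3, 0).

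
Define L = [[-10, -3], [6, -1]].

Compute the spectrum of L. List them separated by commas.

-7, -4

det(L - sI) = (-10 - s)(-1 - s) - (-3)·(6) = s^2 + 11s + 28.
This factors as (s + 7)·(s + 4) = 0.
Eigenvalues: -7, -4.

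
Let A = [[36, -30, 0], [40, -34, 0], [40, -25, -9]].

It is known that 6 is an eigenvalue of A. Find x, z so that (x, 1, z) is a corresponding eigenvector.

1, 1

We need (A - 6I)v = 0.
A - 6I = [[30, -30, 0], [40, -40, 0], [40, -25, -15]].
Row 1: (30)·x + (-30)·1 + (0)·z = 0
Row 2: (40)·x + (-40)·1 + (0)·z = 0
Row 3: (40)·x + (-25)·1 + (-15)·z = 0
Solving gives x = 1, z = 1.
Check: A·(1, 1, 1) = (6, 6, 6) = 6·(1, 1, 1).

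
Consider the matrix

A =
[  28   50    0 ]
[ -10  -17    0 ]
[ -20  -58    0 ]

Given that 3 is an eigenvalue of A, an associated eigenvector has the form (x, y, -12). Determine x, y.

We need (A - 3I)v = 0.
A - 3I = [[25, 50, 0], [-10, -20, 0], [-20, -58, -3]].
Row 1: (25)·x + (50)·y + (0)·-12 = 0
Row 2: (-10)·x + (-20)·y + (0)·-12 = 0
Row 3: (-20)·x + (-58)·y + (-3)·-12 = 0
Solving gives x = -4, y = 2.
Check: A·(-4, 2, -12) = (-12, 6, -36) = 3·(-4, 2, -12).

-4, 2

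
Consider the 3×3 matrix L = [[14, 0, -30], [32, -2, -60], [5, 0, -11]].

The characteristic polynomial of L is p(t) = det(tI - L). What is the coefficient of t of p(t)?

p(t) = t^3 - t^2 - 10t - 8.
The coefficient of t is -10.

-10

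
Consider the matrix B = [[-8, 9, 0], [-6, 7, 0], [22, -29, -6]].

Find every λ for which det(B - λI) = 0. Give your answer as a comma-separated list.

The characteristic polynomial is p(lambda) = det(lambda·I - B).
Expanding the 3×3 determinant: p(lambda) = lambda^3 + 7·lambda^2 + 4·lambda - 12.
Rational-root test: lambda = 1 gives p(1) = 0.
Factor out (lambda - 1): p(lambda) = (lambda - 1)·(lambda^2 + 8·lambda + 12).
The quadratic factors as (lambda + 6)·(lambda + 2).
Eigenvalues: -6, -2, 1.

-6, -2, 1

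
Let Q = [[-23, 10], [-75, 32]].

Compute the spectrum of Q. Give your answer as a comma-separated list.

det(Q - lambda·I) = (-23 - lambda)(32 - lambda) - (10)·(-75) = lambda^2 - 9·lambda + 14.
This factors as (lambda - 2)·(lambda - 7) = 0.
Eigenvalues: 2, 7.

2, 7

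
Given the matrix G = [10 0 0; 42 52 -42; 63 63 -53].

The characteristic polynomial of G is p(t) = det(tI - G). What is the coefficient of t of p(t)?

p(t) = t^3 - 9t^2 - 120t + 1100.
The coefficient of t is -120.

-120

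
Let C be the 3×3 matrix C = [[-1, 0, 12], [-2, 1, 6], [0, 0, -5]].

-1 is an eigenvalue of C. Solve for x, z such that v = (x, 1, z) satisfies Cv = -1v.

We need (C + 1I)v = 0.
C + 1I = [[0, 0, 12], [-2, 2, 6], [0, 0, -4]].
Row 1: (0)·x + (0)·1 + (12)·z = 0
Row 2: (-2)·x + (2)·1 + (6)·z = 0
Row 3: (0)·x + (0)·1 + (-4)·z = 0
Solving gives x = 1, z = 0.
Check: C·(1, 1, 0) = (-1, -1, 0) = -1·(1, 1, 0).

1, 0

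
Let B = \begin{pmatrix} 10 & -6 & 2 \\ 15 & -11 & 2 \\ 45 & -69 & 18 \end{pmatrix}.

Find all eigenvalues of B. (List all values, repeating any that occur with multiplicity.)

Compute the characteristic polynomial p(μ) = det(μI - B).
Cofactor expansion gives p(μ) = μ^3 - 17μ^2 + 10μ + 600.
Try μ = -5: p(-5) = 0, so -5 is a root.
Factor out (μ + 5): p(μ) = (μ + 5)·(μ^2 - 22μ + 120).
The quadratic factors as (μ - 10)·(μ - 12).
Eigenvalues: -5, 10, 12.

-5, 10, 12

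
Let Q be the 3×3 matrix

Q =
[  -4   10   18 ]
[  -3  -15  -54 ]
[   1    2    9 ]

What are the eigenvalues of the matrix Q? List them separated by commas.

Compute the characteristic polynomial p(s) = det(sI - Q).
Expanding along the first row, p(s) = s^3 + 10s^2 + 9s.
Try s = 0: p(0) = 0, so 0 is a root.
Factor out s: p(s) = s·(s^2 + 10s + 9).
The quadratic factors as (s + 9)·(s + 1).
Eigenvalues: -9, -1, 0.

-9, -1, 0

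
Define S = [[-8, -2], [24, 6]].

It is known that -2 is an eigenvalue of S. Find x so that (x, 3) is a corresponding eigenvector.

-1

We need (S + 2I)v = 0.
S + 2I = [[-6, -2], [24, 8]].
Row 1: (-6)·x + (-2)·3 = 0
Row 2: (24)·x + (8)·3 = 0
Solving gives x = -1.
Check: S·(-1, 3) = (2, -6) = -2·(-1, 3).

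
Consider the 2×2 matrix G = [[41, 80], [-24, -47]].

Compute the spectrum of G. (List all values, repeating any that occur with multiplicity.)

det(G - tI) = (41 - t)(-47 - t) - (80)·(-24) = t^2 + 6t - 7.
This factors as (t + 7)·(t - 1) = 0.
Eigenvalues: -7, 1.

-7, 1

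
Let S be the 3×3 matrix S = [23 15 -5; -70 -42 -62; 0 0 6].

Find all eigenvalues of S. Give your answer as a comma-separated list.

-12, -7, 6

Compute the characteristic polynomial p(r) = det(rI - S).
Expanding the 3×3 determinant: p(r) = r^3 + 13r^2 - 30r - 504.
Rational-root test: r = 6 gives p(6) = 0.
Factor out (r - 6): p(r) = (r - 6)·(r^2 + 19r + 84).
The quadratic factors as (r + 12)·(r + 7).
Eigenvalues: -12, -7, 6.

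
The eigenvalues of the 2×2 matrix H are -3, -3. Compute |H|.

det(H) is the product of the eigenvalues: (-3) · (-3) = 9.

9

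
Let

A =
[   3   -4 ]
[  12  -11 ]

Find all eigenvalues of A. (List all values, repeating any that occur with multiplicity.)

det(A - sI) = (3 - s)(-11 - s) - (-4)·(12) = s^2 + 8s + 15.
This factors as (s + 5)·(s + 3) = 0.
Eigenvalues: -5, -3.

-5, -3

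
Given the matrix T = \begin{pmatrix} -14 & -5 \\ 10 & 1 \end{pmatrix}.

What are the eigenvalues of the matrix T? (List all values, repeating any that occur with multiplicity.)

-9, -4

det(T - sI) = (-14 - s)(1 - s) - (-5)·(10) = s^2 + 13s + 36.
This factors as (s + 9)·(s + 4) = 0.
Eigenvalues: -9, -4.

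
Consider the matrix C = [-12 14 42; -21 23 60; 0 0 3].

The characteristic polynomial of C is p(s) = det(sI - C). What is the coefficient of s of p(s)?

51

p(s) = s^3 - 14s^2 + 51s - 54.
The coefficient of s is 51.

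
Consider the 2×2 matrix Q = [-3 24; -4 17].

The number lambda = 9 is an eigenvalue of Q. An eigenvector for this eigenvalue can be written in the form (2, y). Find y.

1

We need (Q - 9I)v = 0.
Q - 9I = [[-12, 24], [-4, 8]].
Row 1: (-12)·2 + (24)·y = 0
Row 2: (-4)·2 + (8)·y = 0
Solving gives y = 1.
Check: Q·(2, 1) = (18, 9) = 9·(2, 1).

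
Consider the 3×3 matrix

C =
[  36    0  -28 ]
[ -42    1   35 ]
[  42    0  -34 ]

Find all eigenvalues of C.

Set up det(tI - C) = 0.
Expanding along the first row, p(t) = t^3 - 3t^2 - 46t + 48.
Try t = 8: p(8) = 0, so 8 is a root.
Factor out (t - 8): p(t) = (t - 8)·(t^2 + 5t - 6).
The quadratic factors as (t + 6)·(t - 1).
Eigenvalues: -6, 1, 8.

-6, 1, 8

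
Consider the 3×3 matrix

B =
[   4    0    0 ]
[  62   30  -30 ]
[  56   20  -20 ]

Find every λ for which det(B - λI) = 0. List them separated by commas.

0, 4, 10

Set up det(λI - B) = 0.
Expanding along the first row, p(λ) = λ^3 - 14λ^2 + 40λ.
Since p(10) = 0, λ = 10 is a root.
Dividing by (λ - 10) leaves λ^2 - 4λ.
The quadratic factors as λ·(λ - 4).
Eigenvalues: 0, 4, 10.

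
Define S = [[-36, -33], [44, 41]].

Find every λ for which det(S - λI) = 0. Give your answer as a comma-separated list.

-3, 8

det(S - tI) = (-36 - t)(41 - t) - (-33)·(44) = t^2 - 5t - 24.
This factors as (t + 3)·(t - 8) = 0.
Eigenvalues: -3, 8.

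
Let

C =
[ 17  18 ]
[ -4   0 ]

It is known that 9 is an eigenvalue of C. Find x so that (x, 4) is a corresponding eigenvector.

We need (C - 9I)v = 0.
C - 9I = [[8, 18], [-4, -9]].
Row 1: (8)·x + (18)·4 = 0
Row 2: (-4)·x + (-9)·4 = 0
Solving gives x = -9.
Check: C·(-9, 4) = (-81, 36) = 9·(-9, 4).

-9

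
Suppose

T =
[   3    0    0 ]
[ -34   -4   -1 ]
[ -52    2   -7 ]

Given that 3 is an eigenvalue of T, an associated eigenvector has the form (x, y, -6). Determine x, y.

1, -4

We need (T - 3I)v = 0.
T - 3I = [[0, 0, 0], [-34, -7, -1], [-52, 2, -10]].
Row 1: (0)·x + (0)·y + (0)·-6 = 0
Row 2: (-34)·x + (-7)·y + (-1)·-6 = 0
Row 3: (-52)·x + (2)·y + (-10)·-6 = 0
Solving gives x = 1, y = -4.
Check: T·(1, -4, -6) = (3, -12, -18) = 3·(1, -4, -6).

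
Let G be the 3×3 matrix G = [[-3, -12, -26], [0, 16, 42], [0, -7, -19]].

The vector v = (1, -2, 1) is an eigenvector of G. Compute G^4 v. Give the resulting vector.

(625, -1250, 625)

First find the eigenvalue: Gv = (-5, 10, -5) = -5·(1, -2, 1), so λ = -5.
Then G^4 v = λ^4·v = (-5)^4·(1, -2, 1) = 625·(1, -2, 1) = (625, -1250, 625).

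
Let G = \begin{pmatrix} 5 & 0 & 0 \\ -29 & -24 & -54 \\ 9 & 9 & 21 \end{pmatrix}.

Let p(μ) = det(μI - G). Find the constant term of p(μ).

p(μ) = μ^3 - 2μ^2 - 33μ + 90.
The constant term is 90.

90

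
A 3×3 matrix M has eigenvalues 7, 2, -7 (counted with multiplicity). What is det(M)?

det(M) is the product of the eigenvalues: (7) · (2) · (-7) = -98.

-98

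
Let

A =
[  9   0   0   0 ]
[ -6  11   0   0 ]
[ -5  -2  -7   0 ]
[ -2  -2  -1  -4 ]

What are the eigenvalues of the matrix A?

-7, -4, 9, 11

A is lower triangular, so its eigenvalues are the diagonal entries.
Diagonal: 9, 11, -7, -4.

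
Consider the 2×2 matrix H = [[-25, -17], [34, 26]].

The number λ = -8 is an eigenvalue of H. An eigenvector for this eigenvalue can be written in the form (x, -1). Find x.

1

We need (H + 8I)v = 0.
H + 8I = [[-17, -17], [34, 34]].
Row 1: (-17)·x + (-17)·-1 = 0
Row 2: (34)·x + (34)·-1 = 0
Solving gives x = 1.
Check: H·(1, -1) = (-8, 8) = -8·(1, -1).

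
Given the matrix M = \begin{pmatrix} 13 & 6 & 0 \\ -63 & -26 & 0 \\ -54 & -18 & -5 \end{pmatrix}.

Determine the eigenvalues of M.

The characteristic polynomial is p(μ) = det(μI - M).
Expanding along the first row, p(μ) = μ^3 + 18μ^2 + 105μ + 200.
Rational-root test: μ = -8 gives p(-8) = 0.
Factor out (μ + 8): p(μ) = (μ + 8)·(μ^2 + 10μ + 25).
The quadratic factor is (μ + 5)^2.
Eigenvalues: -8, -5, -5.

-8, -5, -5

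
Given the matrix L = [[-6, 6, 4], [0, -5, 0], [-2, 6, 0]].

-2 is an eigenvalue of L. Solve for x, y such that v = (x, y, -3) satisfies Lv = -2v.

-3, 0

We need (L + 2I)v = 0.
L + 2I = [[-4, 6, 4], [0, -3, 0], [-2, 6, 2]].
Row 1: (-4)·x + (6)·y + (4)·-3 = 0
Row 2: (0)·x + (-3)·y + (0)·-3 = 0
Row 3: (-2)·x + (6)·y + (2)·-3 = 0
Solving gives x = -3, y = 0.
Check: L·(-3, 0, -3) = (6, 0, 6) = -2·(-3, 0, -3).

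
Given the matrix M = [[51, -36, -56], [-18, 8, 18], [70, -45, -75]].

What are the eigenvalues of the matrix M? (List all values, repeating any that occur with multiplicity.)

-10, -5, -1

Set up det(tI - M) = 0.
Cofactor expansion gives p(t) = t^3 + 16t^2 + 65t + 50.
Try t = -1: p(-1) = 0, so -1 is a root.
Dividing by (t + 1) leaves t^2 + 15t + 50.
The quadratic factors as (t + 10)·(t + 5).
Eigenvalues: -10, -5, -1.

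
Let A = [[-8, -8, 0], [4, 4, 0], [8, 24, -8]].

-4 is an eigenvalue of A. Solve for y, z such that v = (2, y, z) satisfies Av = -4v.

-1, -2

We need (A + 4I)v = 0.
A + 4I = [[-4, -8, 0], [4, 8, 0], [8, 24, -4]].
Row 1: (-4)·2 + (-8)·y + (0)·z = 0
Row 2: (4)·2 + (8)·y + (0)·z = 0
Row 3: (8)·2 + (24)·y + (-4)·z = 0
Solving gives y = -1, z = -2.
Check: A·(2, -1, -2) = (-8, 4, 8) = -4·(2, -1, -2).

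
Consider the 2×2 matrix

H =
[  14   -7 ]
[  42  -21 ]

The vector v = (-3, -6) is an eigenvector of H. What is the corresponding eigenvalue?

Compute Hv: H·(-3, -6) = (0, 0).
Since Hv = λv, compare component 1: 0 = λ·-3, so λ = 0.

0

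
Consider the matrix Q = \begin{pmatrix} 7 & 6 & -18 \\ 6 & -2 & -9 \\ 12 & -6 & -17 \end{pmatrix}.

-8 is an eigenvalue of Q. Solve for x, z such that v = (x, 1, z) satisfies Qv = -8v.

We need (Q + 8I)v = 0.
Q + 8I = [[15, 6, -18], [6, 6, -9], [12, -6, -9]].
Row 1: (15)·x + (6)·1 + (-18)·z = 0
Row 2: (6)·x + (6)·1 + (-9)·z = 0
Row 3: (12)·x + (-6)·1 + (-9)·z = 0
Solving gives x = 2, z = 2.
Check: Q·(2, 1, 2) = (-16, -8, -16) = -8·(2, 1, 2).

2, 2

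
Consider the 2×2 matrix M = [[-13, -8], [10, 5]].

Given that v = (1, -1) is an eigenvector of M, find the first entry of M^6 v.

15625

First find the eigenvalue: Mv = (-5, 5) = -5·(1, -1), so λ = -5.
Then M^6 v = λ^6·v = (-5)^6·(1, -1) = 15625·(1, -1) = (15625, -15625).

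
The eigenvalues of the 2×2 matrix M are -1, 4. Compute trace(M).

3

trace(M) is the sum of the eigenvalues: (-1) + (4) = 3.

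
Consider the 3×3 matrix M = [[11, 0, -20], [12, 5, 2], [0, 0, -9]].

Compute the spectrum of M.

-9, 5, 11

Compute the characteristic polynomial p(r) = det(rI - M).
Expanding the 3×3 determinant: p(r) = r^3 - 7r^2 - 89r + 495.
Try r = 5: p(5) = 0, so 5 is a root.
Factor out (r - 5): p(r) = (r - 5)·(r^2 - 2r - 99).
The quadratic factors as (r + 9)·(r - 11).
Eigenvalues: -9, 5, 11.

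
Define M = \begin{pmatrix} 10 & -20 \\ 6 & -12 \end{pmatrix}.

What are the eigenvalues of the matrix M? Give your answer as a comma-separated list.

-2, 0

det(M - rI) = (10 - r)(-12 - r) - (-20)·(6) = r^2 + 2r.
This factors as (r + 2)·r = 0.
Eigenvalues: -2, 0.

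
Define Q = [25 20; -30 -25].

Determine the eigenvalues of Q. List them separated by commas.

det(Q - rI) = (25 - r)(-25 - r) - (20)·(-30) = r^2 - 25.
This factors as (r + 5)·(r - 5) = 0.
Eigenvalues: -5, 5.

-5, 5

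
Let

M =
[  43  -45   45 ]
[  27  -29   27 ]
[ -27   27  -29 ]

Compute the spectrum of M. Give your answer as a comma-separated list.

The characteristic polynomial is p(r) = det(rI - M).
Expanding along the first row, p(r) = r^3 + 15r^2 + 48r + 44.
Try r = -11: p(-11) = 0, so -11 is a root.
Factor out (r + 11): p(r) = (r + 11)·(r^2 + 4r + 4).
The quadratic factor is (r + 2)^2.
Eigenvalues: -11, -2, -2.

-11, -2, -2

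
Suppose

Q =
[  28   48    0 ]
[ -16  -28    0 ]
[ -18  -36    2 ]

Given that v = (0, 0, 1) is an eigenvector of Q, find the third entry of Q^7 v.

128

First find the eigenvalue: Qv = (0, 0, 2) = 2·(0, 0, 1), so λ = 2.
Then Q^7 v = λ^7·v = 2^7·(0, 0, 1) = 128·(0, 0, 1) = (0, 0, 128).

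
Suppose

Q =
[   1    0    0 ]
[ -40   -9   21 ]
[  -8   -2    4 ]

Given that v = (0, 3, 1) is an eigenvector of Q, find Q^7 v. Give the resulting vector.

First find the eigenvalue: Qv = (0, -6, -2) = -2·(0, 3, 1), so λ = -2.
Then Q^7 v = λ^7·v = (-2)^7·(0, 3, 1) = -128·(0, 3, 1) = (0, -384, -128).

(0, -384, -128)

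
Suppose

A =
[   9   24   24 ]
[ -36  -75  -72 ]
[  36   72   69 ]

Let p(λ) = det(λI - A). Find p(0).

-81

p(0) = det(0·I − A) = det(−A) = (−1)^3·det(A).
det(A) = 81, so p(0) = -81.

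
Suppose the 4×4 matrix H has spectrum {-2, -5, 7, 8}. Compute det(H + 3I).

If H has eigenvalues -2, -5, 7, 8, then H + 3I has eigenvalues 1, -2, 10, 11.
det(H + 3I) = (1) · (-2) · (10) · (11) = -220.

-220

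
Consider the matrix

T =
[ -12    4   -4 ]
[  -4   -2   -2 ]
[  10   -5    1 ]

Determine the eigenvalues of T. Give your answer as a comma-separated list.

Compute the characteristic polynomial p(lambda) = det(lambda·I - T).
Expanding the 3×3 determinant: p(lambda) = lambda^3 + 13·lambda^2 + 56·lambda + 80.
Rational-root test: lambda = -4 gives p(-4) = 0.
Factor out (lambda + 4): p(lambda) = (lambda + 4)·(lambda^2 + 9·lambda + 20).
The quadratic factors as (lambda + 5)·(lambda + 4).
Eigenvalues: -5, -4, -4.

-5, -4, -4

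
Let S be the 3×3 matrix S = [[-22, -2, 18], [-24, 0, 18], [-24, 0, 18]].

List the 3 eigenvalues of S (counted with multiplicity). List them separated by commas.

Set up det(λI - S) = 0.
Cofactor expansion gives p(λ) = λ^3 + 4λ^2 - 12λ.
Since p(2) = 0, λ = 2 is a root.
Factor out (λ - 2): p(λ) = (λ - 2)·(λ^2 + 6λ).
The quadratic factors as (λ + 6)·λ.
Eigenvalues: -6, 0, 2.

-6, 0, 2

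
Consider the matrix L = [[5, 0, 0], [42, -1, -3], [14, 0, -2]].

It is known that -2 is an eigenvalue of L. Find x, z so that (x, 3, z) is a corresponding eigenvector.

0, 1

We need (L + 2I)v = 0.
L + 2I = [[7, 0, 0], [42, 1, -3], [14, 0, 0]].
Row 1: (7)·x + (0)·3 + (0)·z = 0
Row 2: (42)·x + (1)·3 + (-3)·z = 0
Row 3: (14)·x + (0)·3 + (0)·z = 0
Solving gives x = 0, z = 1.
Check: L·(0, 3, 1) = (0, -6, -2) = -2·(0, 3, 1).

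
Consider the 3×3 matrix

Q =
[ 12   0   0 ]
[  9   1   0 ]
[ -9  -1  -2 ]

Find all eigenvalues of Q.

Q is lower triangular, so its eigenvalues are the diagonal entries.
Diagonal: 12, 1, -2.

-2, 1, 12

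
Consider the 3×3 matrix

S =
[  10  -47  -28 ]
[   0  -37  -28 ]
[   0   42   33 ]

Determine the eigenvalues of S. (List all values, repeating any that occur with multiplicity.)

-9, 5, 10

Compute the characteristic polynomial p(t) = det(tI - S).
Cofactor expansion gives p(t) = t^3 - 6t^2 - 85t + 450.
Since p(10) = 0, t = 10 is a root.
Factor out (t - 10): p(t) = (t - 10)·(t^2 + 4t - 45).
The quadratic factors as (t + 9)·(t - 5).
Eigenvalues: -9, 5, 10.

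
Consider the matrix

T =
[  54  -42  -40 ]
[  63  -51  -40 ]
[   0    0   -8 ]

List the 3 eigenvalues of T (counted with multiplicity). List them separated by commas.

-9, -8, 12

The characteristic polynomial is p(λ) = det(λI - T).
Expanding along the first row, p(λ) = λ^3 + 5λ^2 - 132λ - 864.
Try λ = -8: p(-8) = 0, so -8 is a root.
Dividing by (λ + 8) leaves λ^2 - 3λ - 108.
The quadratic factors as (λ + 9)·(λ - 12).
Eigenvalues: -9, -8, 12.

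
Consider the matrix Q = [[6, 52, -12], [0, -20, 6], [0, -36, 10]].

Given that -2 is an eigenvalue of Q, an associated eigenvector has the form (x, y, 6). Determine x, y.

We need (Q + 2I)v = 0.
Q + 2I = [[8, 52, -12], [0, -18, 6], [0, -36, 12]].
Row 1: (8)·x + (52)·y + (-12)·6 = 0
Row 2: (0)·x + (-18)·y + (6)·6 = 0
Row 3: (0)·x + (-36)·y + (12)·6 = 0
Solving gives x = -4, y = 2.
Check: Q·(-4, 2, 6) = (8, -4, -12) = -2·(-4, 2, 6).

-4, 2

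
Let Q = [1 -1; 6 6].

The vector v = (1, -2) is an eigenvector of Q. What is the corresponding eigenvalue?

3

Compute Qv: Q·(1, -2) = (3, -6).
Since Qv = λv, compare component 1: 3 = λ·1, so λ = 3.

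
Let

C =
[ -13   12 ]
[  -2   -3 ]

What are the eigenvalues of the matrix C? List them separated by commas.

-9, -7

det(C - lambda·I) = (-13 - lambda)(-3 - lambda) - (12)·(-2) = lambda^2 + 16·lambda + 63.
This factors as (lambda + 9)·(lambda + 7) = 0.
Eigenvalues: -9, -7.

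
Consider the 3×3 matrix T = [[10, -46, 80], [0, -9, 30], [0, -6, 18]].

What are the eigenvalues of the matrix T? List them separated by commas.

3, 6, 10

Compute the characteristic polynomial p(lambda) = det(lambda·I - T).
Expanding the 3×3 determinant: p(lambda) = lambda^3 - 19·lambda^2 + 108·lambda - 180.
Rational-root test: lambda = 3 gives p(3) = 0.
Dividing by (lambda - 3) leaves lambda^2 - 16·lambda + 60.
The quadratic factors as (lambda - 6)·(lambda - 10).
Eigenvalues: 3, 6, 10.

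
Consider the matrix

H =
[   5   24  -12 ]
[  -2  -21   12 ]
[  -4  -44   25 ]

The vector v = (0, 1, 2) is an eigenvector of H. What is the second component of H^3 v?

27

First find the eigenvalue: Hv = (0, 3, 6) = 3·(0, 1, 2), so λ = 3.
Then H^3 v = λ^3·v = 3^3·(0, 1, 2) = 27·(0, 1, 2) = (0, 27, 54).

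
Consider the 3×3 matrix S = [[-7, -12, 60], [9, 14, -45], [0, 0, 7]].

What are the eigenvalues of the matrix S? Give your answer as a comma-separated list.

2, 5, 7

Compute the characteristic polynomial p(t) = det(tI - S).
Cofactor expansion gives p(t) = t^3 - 14t^2 + 59t - 70.
Try t = 5: p(5) = 0, so 5 is a root.
Dividing by (t - 5) leaves t^2 - 9t + 14.
The quadratic factors as (t - 2)·(t - 7).
Eigenvalues: 2, 5, 7.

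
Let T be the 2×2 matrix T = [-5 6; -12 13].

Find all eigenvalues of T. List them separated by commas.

det(T - sI) = (-5 - s)(13 - s) - (6)·(-12) = s^2 - 8s + 7.
This factors as (s - 1)·(s - 7) = 0.
Eigenvalues: 1, 7.

1, 7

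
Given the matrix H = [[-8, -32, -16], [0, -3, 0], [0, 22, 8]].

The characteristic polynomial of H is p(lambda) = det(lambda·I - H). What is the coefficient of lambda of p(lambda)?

-64

p(lambda) = lambda^3 + 3·lambda^2 - 64·lambda - 192.
The coefficient of lambda is -64.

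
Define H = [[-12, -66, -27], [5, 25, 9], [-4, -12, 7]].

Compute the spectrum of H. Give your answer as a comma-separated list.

3, 7, 10

Set up det(μI - H) = 0.
Cofactor expansion gives p(μ) = μ^3 - 20μ^2 + 121μ - 210.
Try μ = 3: p(3) = 0, so 3 is a root.
Dividing by (μ - 3) leaves μ^2 - 17μ + 70.
The quadratic factors as (μ - 7)·(μ - 10).
Eigenvalues: 3, 7, 10.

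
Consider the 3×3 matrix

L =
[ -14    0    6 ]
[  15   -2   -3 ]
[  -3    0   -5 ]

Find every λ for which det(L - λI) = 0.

Set up det(λI - L) = 0.
Cofactor expansion gives p(λ) = λ^3 + 21λ^2 + 126λ + 176.
Rational-root test: λ = -2 gives p(-2) = 0.
Dividing by (λ + 2) leaves λ^2 + 19λ + 88.
The quadratic factors as (λ + 11)·(λ + 8).
Eigenvalues: -11, -8, -2.

-11, -8, -2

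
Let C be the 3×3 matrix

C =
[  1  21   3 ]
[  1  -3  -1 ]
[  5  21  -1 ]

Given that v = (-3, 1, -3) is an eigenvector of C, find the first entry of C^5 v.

First find the eigenvalue: Cv = (9, -3, 9) = -3·(-3, 1, -3), so λ = -3.
Then C^5 v = λ^5·v = (-3)^5·(-3, 1, -3) = -243·(-3, 1, -3) = (729, -243, 729).

729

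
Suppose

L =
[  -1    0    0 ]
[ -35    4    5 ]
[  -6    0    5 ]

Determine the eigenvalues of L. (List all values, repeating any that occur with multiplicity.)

-1, 4, 5

Compute the characteristic polynomial p(r) = det(rI - L).
Expanding along the first row, p(r) = r^3 - 8r^2 + 11r + 20.
Try r = 5: p(5) = 0, so 5 is a root.
Factor out (r - 5): p(r) = (r - 5)·(r^2 - 3r - 4).
The quadratic factors as (r + 1)·(r - 4).
Eigenvalues: -1, 4, 5.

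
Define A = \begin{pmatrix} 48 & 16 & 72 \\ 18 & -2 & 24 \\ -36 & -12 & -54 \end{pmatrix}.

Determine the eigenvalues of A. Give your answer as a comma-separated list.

Set up det(λI - A) = 0.
Expanding the 3×3 determinant: p(λ) = λ^3 + 8λ^2 + 12λ.
Since p(0) = 0, λ = 0 is a root.
Dividing by λ leaves λ^2 + 8λ + 12.
The quadratic factors as (λ + 6)·(λ + 2).
Eigenvalues: -6, -2, 0.

-6, -2, 0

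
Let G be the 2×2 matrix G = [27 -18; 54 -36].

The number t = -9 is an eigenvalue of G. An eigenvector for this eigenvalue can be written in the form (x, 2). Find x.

1

We need (G + 9I)v = 0.
G + 9I = [[36, -18], [54, -27]].
Row 1: (36)·x + (-18)·2 = 0
Row 2: (54)·x + (-27)·2 = 0
Solving gives x = 1.
Check: G·(1, 2) = (-9, -18) = -9·(1, 2).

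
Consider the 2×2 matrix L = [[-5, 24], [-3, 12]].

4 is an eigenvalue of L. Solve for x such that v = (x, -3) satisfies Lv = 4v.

-8

We need (L - 4I)v = 0.
L - 4I = [[-9, 24], [-3, 8]].
Row 1: (-9)·x + (24)·-3 = 0
Row 2: (-3)·x + (8)·-3 = 0
Solving gives x = -8.
Check: L·(-8, -3) = (-32, -12) = 4·(-8, -3).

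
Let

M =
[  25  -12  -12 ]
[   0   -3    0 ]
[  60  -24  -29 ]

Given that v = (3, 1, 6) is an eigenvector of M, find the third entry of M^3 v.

First find the eigenvalue: Mv = (-9, -3, -18) = -3·(3, 1, 6), so λ = -3.
Then M^3 v = λ^3·v = (-3)^3·(3, 1, 6) = -27·(3, 1, 6) = (-81, -27, -162).

-162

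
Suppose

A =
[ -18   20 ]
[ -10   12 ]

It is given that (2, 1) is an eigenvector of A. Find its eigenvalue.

-8

Compute Av: A·(2, 1) = (-16, -8).
Since Av = λv, compare component 1: -16 = λ·2, so λ = -8.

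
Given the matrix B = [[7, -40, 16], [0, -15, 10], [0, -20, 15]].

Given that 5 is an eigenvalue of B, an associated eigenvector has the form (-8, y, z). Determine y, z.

-2, -4

We need (B - 5I)v = 0.
B - 5I = [[2, -40, 16], [0, -20, 10], [0, -20, 10]].
Row 1: (2)·-8 + (-40)·y + (16)·z = 0
Row 2: (0)·-8 + (-20)·y + (10)·z = 0
Row 3: (0)·-8 + (-20)·y + (10)·z = 0
Solving gives y = -2, z = -4.
Check: B·(-8, -2, -4) = (-40, -10, -20) = 5·(-8, -2, -4).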